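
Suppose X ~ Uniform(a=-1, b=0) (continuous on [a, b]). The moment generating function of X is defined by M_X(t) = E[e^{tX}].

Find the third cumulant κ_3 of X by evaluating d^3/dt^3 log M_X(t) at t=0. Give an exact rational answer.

κ_3 = D^3[K](0) = 0

M_X(t) = (1 - e^(-t))/t
K_X(t) = log M_X(t) = -log(t) + log(1 - e^(-t))
D^3[K](t) = (t^3*e^(2*t) + t^3*e^(t) - 2*e^(3*t) + 6*e^(2*t) - 6*e^(t) + 2)/(t^3*e^(3*t) - 3*t^3*e^(2*t) + 3*t^3*e^(t) - t^3)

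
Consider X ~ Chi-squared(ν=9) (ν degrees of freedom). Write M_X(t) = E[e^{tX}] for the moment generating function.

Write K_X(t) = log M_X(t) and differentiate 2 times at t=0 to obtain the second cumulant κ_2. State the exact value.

M_X(t) = (1 - 2*t)^(-9/2)
K_X(t) = log M_X(t) = -9*log(1 - 2*t)/2
dK/dt = -9/(2*t - 1)
d^2K/dt^2 = 18/(4*t^2 - 4*t + 1)

κ_2 = d^2K/dt^2 |_{t=0} = 18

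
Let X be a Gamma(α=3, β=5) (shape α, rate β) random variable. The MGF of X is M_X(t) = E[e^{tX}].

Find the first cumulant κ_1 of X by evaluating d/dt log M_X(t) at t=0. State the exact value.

M_X(t) = 125/(5 - t)^3
K_X(t) = log M_X(t) = -3*log(5 - t) + 3*log(5)
dK/dt = -3/(t - 5)

κ_1 = dK/dt |_{t=0} = 3/5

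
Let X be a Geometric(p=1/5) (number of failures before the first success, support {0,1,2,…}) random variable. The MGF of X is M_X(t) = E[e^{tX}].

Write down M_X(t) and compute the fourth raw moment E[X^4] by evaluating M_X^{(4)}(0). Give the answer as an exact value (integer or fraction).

E[X^4] = D^4[M](0) = 8676

M_X(t) = 1/(5*(1 - 4*e^(t)/5))
D^4[M](t) = (-256*e^(4*t) - 3520*e^(3*t) - 4400*e^(2*t) - 500*e^(t))/(1024*e^(5*t) - 6400*e^(4*t) + 16000*e^(3*t) - 20000*e^(2*t) + 12500*e^(t) - 3125)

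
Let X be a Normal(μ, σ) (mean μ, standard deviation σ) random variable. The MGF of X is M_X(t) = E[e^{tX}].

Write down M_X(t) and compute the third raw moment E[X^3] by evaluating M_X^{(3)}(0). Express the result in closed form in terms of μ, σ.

E[X^3] = D^3[M](0) = μ*(μ^2 + 3*σ^2)

M_X(t) = e^(μ*t + σ^2*t^2/2)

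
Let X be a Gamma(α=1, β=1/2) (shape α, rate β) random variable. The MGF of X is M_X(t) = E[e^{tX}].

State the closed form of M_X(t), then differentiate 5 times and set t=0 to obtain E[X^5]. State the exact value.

M_X(t) = 1/(2*(1/2 - t))
M^(5)(t) = 3840/(64*t^6 - 192*t^5 + 240*t^4 - 160*t^3 + 60*t^2 - 12*t + 1)

E[X^5] = M^(5)(0) = 3840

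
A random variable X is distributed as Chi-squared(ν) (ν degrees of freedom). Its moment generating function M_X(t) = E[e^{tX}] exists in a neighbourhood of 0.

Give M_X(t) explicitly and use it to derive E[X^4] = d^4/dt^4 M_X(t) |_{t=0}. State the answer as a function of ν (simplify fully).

M_X(t) = (1 - 2*t)^(-ν/2)
dM/dt = -ν/(2*t*(1 - 2*t)^(ν/2) - (1 - 2*t)^(ν/2))
d^2M/dt^2 = (ν^2 + 2*ν)/(4*t^2*(1 - 2*t)^(ν/2) - 4*t*(1 - 2*t)^(ν/2) + (1 - 2*t)^(ν/2))
d^3M/dt^3 = (-ν^3 - 6*ν^2 - 8*ν)/(8*t^3*(1 - 2*t)^(ν/2) - 12*t^2*(1 - 2*t)^(ν/2) + 6*t*(1 - 2*t)^(ν/2) - (1 - 2*t)^(ν/2))
d^4M/dt^4 = (ν^4 + 12*ν^3 + 44*ν^2 + 48*ν)/(16*t^4*(1 - 2*t)^(ν/2) - 32*t^3*(1 - 2*t)^(ν/2) + 24*t^2*(1 - 2*t)^(ν/2) - 8*t*(1 - 2*t)^(ν/2) + (1 - 2*t)^(ν/2))

E[X^4] = d^4M/dt^4 |_{t=0} = ν*(ν^3 + 12*ν^2 + 44*ν + 48)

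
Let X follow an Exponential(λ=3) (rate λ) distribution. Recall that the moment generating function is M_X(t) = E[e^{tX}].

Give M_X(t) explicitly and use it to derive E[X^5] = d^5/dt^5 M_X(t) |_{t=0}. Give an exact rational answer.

M_X(t) = 3/(3 - t)
M^(5)(t) = 360/(t^6 - 18*t^5 + 135*t^4 - 540*t^3 + 1215*t^2 - 1458*t + 729)

E[X^5] = M^(5)(0) = 40/81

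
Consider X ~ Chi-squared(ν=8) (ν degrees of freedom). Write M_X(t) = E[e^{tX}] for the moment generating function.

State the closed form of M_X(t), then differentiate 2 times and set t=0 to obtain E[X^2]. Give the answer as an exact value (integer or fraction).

M_X(t) = (1 - 2*t)^(-4)
M′(t) = -8/(32*t^5 - 80*t^4 + 80*t^3 - 40*t^2 + 10*t - 1)
M′′(t) = 80/(64*t^6 - 192*t^5 + 240*t^4 - 160*t^3 + 60*t^2 - 12*t + 1)

E[X^2] = M′′(0) = 80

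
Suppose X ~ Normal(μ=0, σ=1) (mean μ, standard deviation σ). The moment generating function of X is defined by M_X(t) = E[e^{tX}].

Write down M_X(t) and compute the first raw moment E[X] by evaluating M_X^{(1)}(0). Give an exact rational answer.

M_X(t) = e^(t^2/2)
dM/dt = t*e^(t^2/2)

E[X] = dM/dt |_{t=0} = 0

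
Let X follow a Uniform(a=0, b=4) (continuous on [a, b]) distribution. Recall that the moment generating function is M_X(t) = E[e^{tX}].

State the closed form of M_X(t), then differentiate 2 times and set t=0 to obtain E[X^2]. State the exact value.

M_X(t) = (e^(4*t) - 1)/(4*t)
dM/dt = (4*t*e^(4*t) - e^(4*t) + 1)/(4*t^2)
d^2M/dt^2 = (8*t^2*e^(4*t) - 4*t*e^(4*t) + e^(4*t) - 1)/(2*t^3)

E[X^2] = d^2M/dt^2 |_{t=0} = 16/3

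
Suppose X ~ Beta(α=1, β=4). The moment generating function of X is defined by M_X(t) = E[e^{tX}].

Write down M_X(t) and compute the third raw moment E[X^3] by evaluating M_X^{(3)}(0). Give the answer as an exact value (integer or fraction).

E[X^3] = d^3M/dt^3 |_{t=0} = 1/35

M_X(t) = ₁F₁(1; 5; t)
dM/dt = ₁F₁(2; 6; t)/5
d^2M/dt^2 = ₁F₁(3; 7; t)/15
d^3M/dt^3 = ₁F₁(4; 8; t)/35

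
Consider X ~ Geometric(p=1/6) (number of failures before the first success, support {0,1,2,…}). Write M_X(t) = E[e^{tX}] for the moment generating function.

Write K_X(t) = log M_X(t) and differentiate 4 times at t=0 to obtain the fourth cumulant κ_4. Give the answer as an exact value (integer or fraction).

M_X(t) = 1/(6*(1 - 5*e^(t)/6))
K_X(t) = log M_X(t) = -log(1 - 5*e^(t)/6) - log(6)
K′(t) = -5*e^(t)/(5*e^(t) - 6)
K′′(t) = 30*e^(t)/(25*e^(2*t) - 60*e^(t) + 36)
K′′′(t) = (-150*e^(2*t) - 180*e^(t))/(125*e^(3*t) - 450*e^(2*t) + 540*e^(t) - 216)
K′′′′(t) = (750*e^(3*t) + 3600*e^(2*t) + 1080*e^(t))/(625*e^(4*t) - 3000*e^(3*t) + 5400*e^(2*t) - 4320*e^(t) + 1296)

κ_4 = K′′′′(0) = 5430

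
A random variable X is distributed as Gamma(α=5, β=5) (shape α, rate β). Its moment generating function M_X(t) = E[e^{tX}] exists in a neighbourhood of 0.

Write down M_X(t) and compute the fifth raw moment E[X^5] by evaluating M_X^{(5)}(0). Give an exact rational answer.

E[X^5] = d^5M/dt^5 |_{t=0} = 3024/625

M_X(t) = 3125/(5 - t)^5
dM/dt = 15625/(t^6 - 30*t^5 + 375*t^4 - 2500*t^3 + 9375*t^2 - 18750*t + 15625)
d^2M/dt^2 = -93750/(t^7 - 35*t^6 + 525*t^5 - 4375*t^4 + 21875*t^3 - 65625*t^2 + 109375*t - 78125)
d^3M/dt^3 = 656250/(t^8 - 40*t^7 + 700*t^6 - 7000*t^5 + 43750*t^4 - 175000*t^3 + 437500*t^2 - 625000*t + 390625)
d^4M/dt^4 = -5250000/(t^9 - 45*t^8 + 900*t^7 - 10500*t^6 + 78750*t^5 - 393750*t^4 + 1312500*t^3 - 2812500*t^2 + 3515625*t - 1953125)
d^5M/dt^5 = 47250000/(t^10 - 50*t^9 + 1125*t^8 - 15000*t^7 + 131250*t^6 - 787500*t^5 + 3281250*t^4 - 9375000*t^3 + 17578125*t^2 - 19531250*t + 9765625)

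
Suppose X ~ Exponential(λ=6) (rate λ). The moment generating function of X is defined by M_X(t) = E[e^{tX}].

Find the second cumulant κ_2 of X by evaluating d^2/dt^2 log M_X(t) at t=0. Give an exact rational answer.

M_X(t) = 6/(6 - t)
K_X(t) = log M_X(t) = -log(6 - t) + log(6)
K^(2)(t) = 1/(t^2 - 12*t + 36)

κ_2 = K^(2)(0) = 1/36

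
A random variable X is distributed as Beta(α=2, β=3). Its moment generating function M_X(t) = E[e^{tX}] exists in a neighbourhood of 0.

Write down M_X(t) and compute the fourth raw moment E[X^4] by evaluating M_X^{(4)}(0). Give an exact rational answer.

E[X^4] = M′′′′(0) = 1/14

M_X(t) = ₁F₁(2; 5; t)
M′(t) = 2*₁F₁(3; 6; t)/5
M′′(t) = ₁F₁(4; 7; t)/5
M′′′(t) = 4*₁F₁(5; 8; t)/35
M′′′′(t) = ₁F₁(6; 9; t)/14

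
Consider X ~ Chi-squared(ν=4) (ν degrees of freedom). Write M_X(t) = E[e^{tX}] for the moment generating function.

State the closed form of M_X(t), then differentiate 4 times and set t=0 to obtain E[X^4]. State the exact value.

E[X^4] = M^(4)(0) = 1920

M_X(t) = (1 - 2*t)^(-2)
M^(4)(t) = 1920/(64*t^6 - 192*t^5 + 240*t^4 - 160*t^3 + 60*t^2 - 12*t + 1)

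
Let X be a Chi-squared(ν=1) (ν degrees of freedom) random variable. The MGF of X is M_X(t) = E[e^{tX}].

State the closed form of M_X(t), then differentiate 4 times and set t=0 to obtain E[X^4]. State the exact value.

E[X^4] = M^(4)(0) = 105

M_X(t) = 1/√(1 - 2*t)
M^(4)(t) = 105/(16*t^4*√(1 - 2*t) - 32*t^3*√(1 - 2*t) + 24*t^2*√(1 - 2*t) - 8*t*√(1 - 2*t) + √(1 - 2*t))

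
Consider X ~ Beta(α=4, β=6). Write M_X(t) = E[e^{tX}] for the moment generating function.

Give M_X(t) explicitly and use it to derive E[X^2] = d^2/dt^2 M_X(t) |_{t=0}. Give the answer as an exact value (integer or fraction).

E[X^2] = D^2[M](0) = 2/11

M_X(t) = ₁F₁(4; 10; t)
D^2[M](t) = 2*₁F₁(6; 12; t)/11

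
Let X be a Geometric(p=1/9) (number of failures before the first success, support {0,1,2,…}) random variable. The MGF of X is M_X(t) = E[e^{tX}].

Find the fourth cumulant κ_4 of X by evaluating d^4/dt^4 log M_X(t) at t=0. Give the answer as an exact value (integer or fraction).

κ_4 = D^4[K](0) = 31176

M_X(t) = 1/(9*(1 - 8*e^(t)/9))
K_X(t) = log M_X(t) = -log(1 - 8*e^(t)/9) - 2*log(3)
D^4[K](t) = (4608*e^(3*t) + 20736*e^(2*t) + 5832*e^(t))/(4096*e^(4*t) - 18432*e^(3*t) + 31104*e^(2*t) - 23328*e^(t) + 6561)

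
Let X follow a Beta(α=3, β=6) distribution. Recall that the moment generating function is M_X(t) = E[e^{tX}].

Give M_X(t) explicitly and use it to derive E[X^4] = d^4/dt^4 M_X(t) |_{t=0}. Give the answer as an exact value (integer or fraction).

M_X(t) = ₁F₁(3; 9; t)
D^4[M](t) = ₁F₁(7; 13; t)/33

E[X^4] = D^4[M](0) = 1/33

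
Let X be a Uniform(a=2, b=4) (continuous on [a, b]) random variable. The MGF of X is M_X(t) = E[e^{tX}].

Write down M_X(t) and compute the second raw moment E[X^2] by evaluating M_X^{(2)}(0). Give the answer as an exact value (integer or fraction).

E[X^2] = M^(2)(0) = 28/3

M_X(t) = (e^(4*t) - e^(2*t))/(2*t)
M^(2)(t) = (8*t^2*e^(4*t) - 2*t^2*e^(2*t) - 4*t*e^(4*t) + 2*t*e^(2*t) + e^(4*t) - e^(2*t))/t^3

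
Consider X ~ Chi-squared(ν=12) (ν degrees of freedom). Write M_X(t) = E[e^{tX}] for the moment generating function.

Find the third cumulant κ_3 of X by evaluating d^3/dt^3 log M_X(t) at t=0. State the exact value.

M_X(t) = (1 - 2*t)^(-6)
K_X(t) = log M_X(t) = -6*log(1 - 2*t)
dK/dt = -12/(2*t - 1)
d^2K/dt^2 = 24/(4*t^2 - 4*t + 1)
d^3K/dt^3 = -96/(8*t^3 - 12*t^2 + 6*t - 1)

κ_3 = d^3K/dt^3 |_{t=0} = 96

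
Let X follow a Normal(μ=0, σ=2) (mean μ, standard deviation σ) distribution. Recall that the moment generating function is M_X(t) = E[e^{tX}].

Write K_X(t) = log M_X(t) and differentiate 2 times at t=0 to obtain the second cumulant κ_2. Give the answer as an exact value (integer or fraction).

M_X(t) = e^(2*t^2)
K_X(t) = log M_X(t) = 2*t^2
dK/dt = 4*t
d^2K/dt^2 = 4

κ_2 = d^2K/dt^2 |_{t=0} = 4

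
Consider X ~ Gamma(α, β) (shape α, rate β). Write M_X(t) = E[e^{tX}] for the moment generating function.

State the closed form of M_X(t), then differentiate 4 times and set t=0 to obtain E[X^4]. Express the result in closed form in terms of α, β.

M_X(t) = (β/(β - t))^α
M^(4)(t) = (α^4*β^α*(1/(β - t))^α + 6*α^3*β^α*(1/(β - t))^α + 11*α^2*β^α*(1/(β - t))^α + 6*α*β^α*(1/(β - t))^α)/(β^4 - 4*β^3*t + 6*β^2*t^2 - 4*β*t^3 + t^4)

E[X^4] = M^(4)(0) = α*(α^3 + 6*α^2 + 11*α + 6)/β^4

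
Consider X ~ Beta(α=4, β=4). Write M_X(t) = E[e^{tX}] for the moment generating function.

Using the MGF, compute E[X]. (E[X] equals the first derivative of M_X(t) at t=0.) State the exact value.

M_X(t) = ₁F₁(4; 8; t)
M′(t) = ₁F₁(5; 9; t)/2

E[X] = M′(0) = 1/2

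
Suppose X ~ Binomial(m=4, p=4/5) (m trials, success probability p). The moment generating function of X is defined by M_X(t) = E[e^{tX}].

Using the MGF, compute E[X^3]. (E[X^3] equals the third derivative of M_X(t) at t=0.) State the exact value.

M_X(t) = (4*e^(t)/5 + 1/5)^4
M^(3)(t) = 16384*e^(4*t)/625 + 6912*e^(3*t)/625 + 768*e^(2*t)/625 + 16*e^(t)/625

E[X^3] = M^(3)(0) = 4816/125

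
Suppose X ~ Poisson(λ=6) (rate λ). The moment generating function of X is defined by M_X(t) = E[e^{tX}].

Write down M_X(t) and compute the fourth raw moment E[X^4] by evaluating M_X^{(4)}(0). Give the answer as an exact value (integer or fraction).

M_X(t) = e^(6*e^(t) - 6)
M′(t) = 6*e^(-6)*e^(t)*e^(6*e^(t))
M′′(t) = (36*e^(2*t)*e^(6*e^(t)) + 6*e^(t)*e^(6*e^(t)))*e^(-6)
M′′′(t) = (216*e^(3*t)*e^(6*e^(t)) + 108*e^(2*t)*e^(6*e^(t)) + 6*e^(t)*e^(6*e^(t)))*e^(-6)
M′′′′(t) = (1296*e^(4*t)*e^(6*e^(t)) + 1296*e^(3*t)*e^(6*e^(t)) + 252*e^(2*t)*e^(6*e^(t)) + 6*e^(t)*e^(6*e^(t)))*e^(-6)

E[X^4] = M′′′′(0) = 2850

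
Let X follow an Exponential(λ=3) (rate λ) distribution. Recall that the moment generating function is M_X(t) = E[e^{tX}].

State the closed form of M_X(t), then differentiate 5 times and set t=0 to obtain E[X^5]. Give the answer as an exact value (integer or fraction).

M_X(t) = 3/(3 - t)
D^5[M](t) = 360/(t^6 - 18*t^5 + 135*t^4 - 540*t^3 + 1215*t^2 - 1458*t + 729)

E[X^5] = D^5[M](0) = 40/81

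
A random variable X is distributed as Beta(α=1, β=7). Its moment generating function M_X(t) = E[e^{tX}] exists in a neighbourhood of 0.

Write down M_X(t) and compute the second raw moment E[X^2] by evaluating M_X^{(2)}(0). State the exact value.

M_X(t) = ₁F₁(1; 8; t)
dM/dt = ₁F₁(2; 9; t)/8
d^2M/dt^2 = ₁F₁(3; 10; t)/36

E[X^2] = d^2M/dt^2 |_{t=0} = 1/36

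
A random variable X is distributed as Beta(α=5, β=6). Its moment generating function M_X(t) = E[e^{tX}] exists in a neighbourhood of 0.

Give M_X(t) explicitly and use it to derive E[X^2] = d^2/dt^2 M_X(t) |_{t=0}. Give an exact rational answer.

E[X^2] = D^2[M](0) = 5/22

M_X(t) = ₁F₁(5; 11; t)
D^2[M](t) = 5*₁F₁(7; 13; t)/22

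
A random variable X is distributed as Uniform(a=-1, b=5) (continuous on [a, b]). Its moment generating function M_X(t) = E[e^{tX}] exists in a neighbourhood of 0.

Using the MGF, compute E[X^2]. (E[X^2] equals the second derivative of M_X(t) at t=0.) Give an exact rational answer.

M_X(t) = (e^(5*t) - e^(-t))/(6*t)
M′(t) = (5*t*e^(6*t) + t - e^(6*t) + 1)*e^(-t)/(6*t^2)
M′′(t) = (25*t^2*e^(6*t) - t^2 - 10*t*e^(6*t) - 2*t + 2*e^(6*t) - 2)*e^(-t)/(6*t^3)

E[X^2] = M′′(0) = 7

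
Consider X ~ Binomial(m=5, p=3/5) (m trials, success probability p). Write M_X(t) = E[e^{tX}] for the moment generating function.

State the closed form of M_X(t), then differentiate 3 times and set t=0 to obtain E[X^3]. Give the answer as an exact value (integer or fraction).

E[X^3] = d^3M/dt^3 |_{t=0} = 939/25

M_X(t) = (3*e^(t)/5 + 2/5)^5
dM/dt = 243*e^(5*t)/625 + 648*e^(4*t)/625 + 648*e^(3*t)/625 + 288*e^(2*t)/625 + 48*e^(t)/625
d^2M/dt^2 = 243*e^(5*t)/125 + 2592*e^(4*t)/625 + 1944*e^(3*t)/625 + 576*e^(2*t)/625 + 48*e^(t)/625
d^3M/dt^3 = 243*e^(5*t)/25 + 10368*e^(4*t)/625 + 5832*e^(3*t)/625 + 1152*e^(2*t)/625 + 48*e^(t)/625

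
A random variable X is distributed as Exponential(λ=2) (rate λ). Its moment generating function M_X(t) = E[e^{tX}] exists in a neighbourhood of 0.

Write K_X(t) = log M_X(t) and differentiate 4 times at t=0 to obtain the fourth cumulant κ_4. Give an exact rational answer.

κ_4 = D^4[K](0) = 3/8

M_X(t) = 2/(2 - t)
K_X(t) = log M_X(t) = -log(2 - t) + log(2)
D^4[K](t) = 6/(t^4 - 8*t^3 + 24*t^2 - 32*t + 16)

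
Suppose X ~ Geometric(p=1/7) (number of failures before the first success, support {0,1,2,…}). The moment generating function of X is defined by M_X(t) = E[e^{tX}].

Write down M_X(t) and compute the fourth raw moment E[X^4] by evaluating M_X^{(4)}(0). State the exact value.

E[X^4] = M^(4)(0) = 39390

M_X(t) = 1/(7*(1 - 6*e^(t)/7))
M^(4)(t) = (-1296*e^(4*t) - 16632*e^(3*t) - 19404*e^(2*t) - 2058*e^(t))/(7776*e^(5*t) - 45360*e^(4*t) + 105840*e^(3*t) - 123480*e^(2*t) + 72030*e^(t) - 16807)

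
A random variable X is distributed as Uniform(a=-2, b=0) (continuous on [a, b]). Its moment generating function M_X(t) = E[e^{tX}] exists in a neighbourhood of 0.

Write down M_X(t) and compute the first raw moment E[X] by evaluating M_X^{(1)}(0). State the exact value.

M_X(t) = (1 - e^(-2*t))/(2*t)
M′(t) = (2*t - e^(2*t) + 1)*e^(-2*t)/(2*t^2)

E[X] = M′(0) = -1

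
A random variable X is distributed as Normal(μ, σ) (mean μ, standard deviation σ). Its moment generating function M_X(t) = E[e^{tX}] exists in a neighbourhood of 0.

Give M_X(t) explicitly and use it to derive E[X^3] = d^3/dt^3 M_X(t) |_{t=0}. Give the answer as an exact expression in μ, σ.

M_X(t) = e^(μ*t + σ^2*t^2/2)
dM/dt = μ*e^(μ*t)*e^(σ^2*t^2/2) + σ^2*t*e^(μ*t)*e^(σ^2*t^2/2)
d^2M/dt^2 = μ^2*e^(μ*t)*e^(σ^2*t^2/2) + 2*μ*σ^2*t*e^(μ*t)*e^(σ^2*t^2/2) + σ^4*t^2*e^(μ*t)*e^(σ^2*t^2/2) + σ^2*e^(μ*t)*e^(σ^2*t^2/2)

E[X^3] = d^3M/dt^3 |_{t=0} = μ*(μ^2 + 3*σ^2)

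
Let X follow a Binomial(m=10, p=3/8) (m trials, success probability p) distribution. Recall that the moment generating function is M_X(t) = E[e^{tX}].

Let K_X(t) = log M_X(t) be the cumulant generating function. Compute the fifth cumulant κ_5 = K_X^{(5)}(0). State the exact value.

M_X(t) = (3*e^(t)/8 + 5/8)^10
K_X(t) = log M_X(t) = 10*log(3*e^(t)/8 + 5/8)
D^5[K](t) = (-4050*e^(4*t) + 74250*e^(3*t) - 123750*e^(2*t) + 18750*e^(t))/(243*e^(5*t) + 2025*e^(4*t) + 6750*e^(3*t) + 11250*e^(2*t) + 9375*e^(t) + 3125)

κ_5 = D^5[K](0) = -2175/2048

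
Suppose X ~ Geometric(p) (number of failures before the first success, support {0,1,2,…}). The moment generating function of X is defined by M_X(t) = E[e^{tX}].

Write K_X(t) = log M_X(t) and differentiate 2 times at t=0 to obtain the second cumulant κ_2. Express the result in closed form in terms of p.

κ_2 = K^(2)(0) = (1 - p)/p^2

M_X(t) = p/(-(1 - p)*e^(t) + 1)
K_X(t) = log M_X(t) = log(p) - log(-(1 - p)*e^(t) + 1)
K^(2)(t) = (-p*e^(t) + e^(t))/(p^2*e^(2*t) - 2*p*e^(2*t) + 2*p*e^(t) + e^(2*t) - 2*e^(t) + 1)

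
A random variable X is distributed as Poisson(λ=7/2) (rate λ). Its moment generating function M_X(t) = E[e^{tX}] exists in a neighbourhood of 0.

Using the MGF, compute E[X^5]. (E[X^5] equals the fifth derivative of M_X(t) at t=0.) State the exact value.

M_X(t) = e^(7*e^(t)/2 - 7/2)
M′(t) = 7*e^(-7/2)*e^(t)*e^(7*e^(t)/2)/2
M′′(t) = (49*e^(2*t)*e^(7*e^(t)/2) + 14*e^(t)*e^(7*e^(t)/2))*e^(-7/2)/4
M′′′(t) = (343*e^(3*t)*e^(7*e^(t)/2) + 294*e^(2*t)*e^(7*e^(t)/2) + 28*e^(t)*e^(7*e^(t)/2))*e^(-7/2)/8
M′′′′(t) = (2401*e^(4*t)*e^(7*e^(t)/2) + 4116*e^(3*t)*e^(7*e^(t)/2) + 1372*e^(2*t)*e^(7*e^(t)/2) + 56*e^(t)*e^(7*e^(t)/2))*e^(-7/2)/16
M′′′′′(t) = (16807*e^(5*t)*e^(7*e^(t)/2) + 48020*e^(4*t)*e^(7*e^(t)/2) + 34300*e^(3*t)*e^(7*e^(t)/2) + 5880*e^(2*t)*e^(7*e^(t)/2) + 112*e^(t)*e^(7*e^(t)/2))*e^(-7/2)/32

E[X^5] = M′′′′′(0) = 105119/32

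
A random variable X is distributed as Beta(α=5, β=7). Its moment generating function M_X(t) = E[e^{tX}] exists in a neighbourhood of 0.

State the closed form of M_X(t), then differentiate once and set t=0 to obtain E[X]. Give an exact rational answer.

M_X(t) = ₁F₁(5; 12; t)
D[M](t) = 5*₁F₁(6; 13; t)/12

E[X] = D[M](0) = 5/12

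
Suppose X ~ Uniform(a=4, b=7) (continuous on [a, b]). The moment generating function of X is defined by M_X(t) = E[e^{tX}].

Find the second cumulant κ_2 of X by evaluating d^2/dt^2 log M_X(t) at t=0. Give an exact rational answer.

M_X(t) = (e^(7*t) - e^(4*t))/(3*t)
K_X(t) = log M_X(t) = -log(t) + log(e^(7*t) - e^(4*t)) - log(3)
K^(2)(t) = (-9*t^2*e^(3*t) + e^(6*t) - 2*e^(3*t) + 1)/(t^2*e^(6*t) - 2*t^2*e^(3*t) + t^2)

κ_2 = K^(2)(0) = 3/4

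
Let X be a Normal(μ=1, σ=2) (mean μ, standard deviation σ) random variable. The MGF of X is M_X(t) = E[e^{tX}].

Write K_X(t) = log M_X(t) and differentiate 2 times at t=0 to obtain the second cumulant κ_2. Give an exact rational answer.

M_X(t) = e^(2*t^2 + t)
K_X(t) = log M_X(t) = 2*t^2 + t
D^2[K](t) = 4

κ_2 = D^2[K](0) = 4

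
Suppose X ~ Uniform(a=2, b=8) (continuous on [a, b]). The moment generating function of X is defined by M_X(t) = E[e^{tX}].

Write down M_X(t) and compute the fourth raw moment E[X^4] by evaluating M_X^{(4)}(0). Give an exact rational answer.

M_X(t) = (e^(8*t) - e^(2*t))/(6*t)
M′(t) = (8*t*e^(8*t) - 2*t*e^(2*t) - e^(8*t) + e^(2*t))/(6*t^2)
M′′(t) = (32*t^2*e^(8*t) - 2*t^2*e^(2*t) - 8*t*e^(8*t) + 2*t*e^(2*t) + e^(8*t) - e^(2*t))/(3*t^3)
M′′′(t) = (256*t^3*e^(8*t) - 4*t^3*e^(2*t) - 96*t^2*e^(8*t) + 6*t^2*e^(2*t) + 24*t*e^(8*t) - 6*t*e^(2*t) - 3*e^(8*t) + 3*e^(2*t))/(3*t^4)

E[X^4] = M′′′′(0) = 5456/5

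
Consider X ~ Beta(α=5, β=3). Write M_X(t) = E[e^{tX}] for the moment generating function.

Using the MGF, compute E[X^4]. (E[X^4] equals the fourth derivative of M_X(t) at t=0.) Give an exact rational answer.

E[X^4] = d^4M/dt^4 |_{t=0} = 7/33

M_X(t) = ₁F₁(5; 8; t)
dM/dt = 5*₁F₁(6; 9; t)/8
d^2M/dt^2 = 5*₁F₁(7; 10; t)/12
d^3M/dt^3 = 7*₁F₁(8; 11; t)/24
d^4M/dt^4 = 7*₁F₁(9; 12; t)/33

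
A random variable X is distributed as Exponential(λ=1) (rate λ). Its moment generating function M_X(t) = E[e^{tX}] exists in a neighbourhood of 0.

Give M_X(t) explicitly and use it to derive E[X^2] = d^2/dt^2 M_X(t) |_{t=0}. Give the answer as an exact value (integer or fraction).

M_X(t) = 1/(1 - t)
dM/dt = 1/(t^2 - 2*t + 1)
d^2M/dt^2 = -2/(t^3 - 3*t^2 + 3*t - 1)

E[X^2] = d^2M/dt^2 |_{t=0} = 2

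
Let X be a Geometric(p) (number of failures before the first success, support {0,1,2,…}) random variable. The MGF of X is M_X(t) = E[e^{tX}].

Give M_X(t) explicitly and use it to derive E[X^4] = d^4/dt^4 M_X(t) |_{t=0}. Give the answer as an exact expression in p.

E[X^4] = D^4[M](0) = 1 - 15/p + 50/p^2 - 60/p^3 + 24/p^4

M_X(t) = p/(-(1 - p)*e^(t) + 1)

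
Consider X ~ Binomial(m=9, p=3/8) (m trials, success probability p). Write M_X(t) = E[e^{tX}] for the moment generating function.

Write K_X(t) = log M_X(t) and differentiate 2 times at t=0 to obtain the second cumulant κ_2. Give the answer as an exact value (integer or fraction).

κ_2 = d^2K/dt^2 |_{t=0} = 135/64

M_X(t) = (3*e^(t)/8 + 5/8)^9
K_X(t) = log M_X(t) = 9*log(3*e^(t)/8 + 5/8)
dK/dt = 27*e^(t)/(3*e^(t) + 5)
d^2K/dt^2 = 135*e^(t)/(9*e^(2*t) + 30*e^(t) + 25)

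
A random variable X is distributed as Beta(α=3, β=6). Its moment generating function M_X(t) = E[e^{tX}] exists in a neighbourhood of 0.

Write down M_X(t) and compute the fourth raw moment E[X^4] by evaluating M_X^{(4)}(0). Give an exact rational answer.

M_X(t) = ₁F₁(3; 9; t)
M^(4)(t) = ₁F₁(7; 13; t)/33

E[X^4] = M^(4)(0) = 1/33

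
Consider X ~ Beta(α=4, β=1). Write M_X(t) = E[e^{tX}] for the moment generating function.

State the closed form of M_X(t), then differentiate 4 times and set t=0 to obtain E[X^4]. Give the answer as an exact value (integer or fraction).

E[X^4] = D^4[M](0) = 1/2

M_X(t) = ₁F₁(4; 5; t)
D^4[M](t) = ₁F₁(8; 9; t)/2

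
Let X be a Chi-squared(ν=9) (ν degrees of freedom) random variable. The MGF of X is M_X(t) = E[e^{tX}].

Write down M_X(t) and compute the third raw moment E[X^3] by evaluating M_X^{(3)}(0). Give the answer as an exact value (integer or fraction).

E[X^3] = D^3[M](0) = 1287

M_X(t) = (1 - 2*t)^(-9/2)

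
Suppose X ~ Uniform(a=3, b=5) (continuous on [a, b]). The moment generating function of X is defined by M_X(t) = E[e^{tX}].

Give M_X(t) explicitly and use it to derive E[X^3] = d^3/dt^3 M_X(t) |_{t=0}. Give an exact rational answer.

M_X(t) = (e^(5*t) - e^(3*t))/(2*t)
D^3[M](t) = (125*t^3*e^(5*t) - 27*t^3*e^(3*t) - 75*t^2*e^(5*t) + 27*t^2*e^(3*t) + 30*t*e^(5*t) - 18*t*e^(3*t) - 6*e^(5*t) + 6*e^(3*t))/(2*t^4)

E[X^3] = D^3[M](0) = 68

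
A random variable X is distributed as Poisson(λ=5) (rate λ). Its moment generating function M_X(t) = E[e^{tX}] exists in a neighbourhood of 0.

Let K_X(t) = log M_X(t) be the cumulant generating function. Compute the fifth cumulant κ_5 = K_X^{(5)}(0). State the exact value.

κ_5 = K′′′′′(0) = 5

M_X(t) = e^(5*e^(t) - 5)
K_X(t) = log M_X(t) = 5*e^(t) - 5
K′(t) = 5*e^(t)
K′′(t) = 5*e^(t)
K′′′(t) = 5*e^(t)
K′′′′(t) = 5*e^(t)
K′′′′′(t) = 5*e^(t)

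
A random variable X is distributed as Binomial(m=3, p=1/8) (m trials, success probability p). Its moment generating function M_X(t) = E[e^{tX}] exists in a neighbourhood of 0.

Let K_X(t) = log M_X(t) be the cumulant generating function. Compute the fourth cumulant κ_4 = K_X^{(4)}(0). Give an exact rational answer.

M_X(t) = (e^(t)/8 + 7/8)^3
K_X(t) = log M_X(t) = 3*log(e^(t)/8 + 7/8)
K^(4)(t) = (21*e^(3*t) - 588*e^(2*t) + 1029*e^(t))/(e^(4*t) + 28*e^(3*t) + 294*e^(2*t) + 1372*e^(t) + 2401)

κ_4 = K^(4)(0) = 231/2048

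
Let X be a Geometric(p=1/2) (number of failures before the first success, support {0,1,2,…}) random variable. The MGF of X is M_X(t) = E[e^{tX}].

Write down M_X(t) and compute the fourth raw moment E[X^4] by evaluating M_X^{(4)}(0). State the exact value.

M_X(t) = 1/(2*(1 - e^(t)/2))
D^4[M](t) = (-e^(4*t) - 22*e^(3*t) - 44*e^(2*t) - 8*e^(t))/(e^(5*t) - 10*e^(4*t) + 40*e^(3*t) - 80*e^(2*t) + 80*e^(t) - 32)

E[X^4] = D^4[M](0) = 75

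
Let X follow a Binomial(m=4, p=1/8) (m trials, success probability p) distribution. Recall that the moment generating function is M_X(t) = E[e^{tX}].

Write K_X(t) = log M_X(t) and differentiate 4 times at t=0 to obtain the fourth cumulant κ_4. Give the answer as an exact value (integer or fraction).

κ_4 = K′′′′(0) = 77/512

M_X(t) = (e^(t)/8 + 7/8)^4
K_X(t) = log M_X(t) = 4*log(e^(t)/8 + 7/8)
K′(t) = 4*e^(t)/(e^(t) + 7)
K′′(t) = 28*e^(t)/(e^(2*t) + 14*e^(t) + 49)
K′′′(t) = (-28*e^(2*t) + 196*e^(t))/(e^(3*t) + 21*e^(2*t) + 147*e^(t) + 343)
K′′′′(t) = (28*e^(3*t) - 784*e^(2*t) + 1372*e^(t))/(e^(4*t) + 28*e^(3*t) + 294*e^(2*t) + 1372*e^(t) + 2401)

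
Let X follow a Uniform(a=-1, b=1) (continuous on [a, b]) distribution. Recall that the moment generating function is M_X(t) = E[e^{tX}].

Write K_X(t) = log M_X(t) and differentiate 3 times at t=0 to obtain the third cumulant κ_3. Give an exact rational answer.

κ_3 = K^(3)(0) = 0

M_X(t) = (e^(t) - e^(-t))/(2*t)
K_X(t) = log M_X(t) = -log(t) + log(e^(t) - e^(-t)) - log(2)
K^(3)(t) = (8*t^3*e^(4*t) + 8*t^3*e^(2*t) - 2*e^(6*t) + 6*e^(4*t) - 6*e^(2*t) + 2)/(t^3*e^(6*t) - 3*t^3*e^(4*t) + 3*t^3*e^(2*t) - t^3)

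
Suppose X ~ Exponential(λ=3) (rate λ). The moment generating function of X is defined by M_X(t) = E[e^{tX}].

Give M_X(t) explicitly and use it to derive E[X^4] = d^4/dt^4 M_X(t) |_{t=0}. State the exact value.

M_X(t) = 3/(3 - t)
M′(t) = 3/(t^2 - 6*t + 9)
M′′(t) = -6/(t^3 - 9*t^2 + 27*t - 27)
M′′′(t) = 18/(t^4 - 12*t^3 + 54*t^2 - 108*t + 81)
M′′′′(t) = -72/(t^5 - 15*t^4 + 90*t^3 - 270*t^2 + 405*t - 243)

E[X^4] = M′′′′(0) = 8/27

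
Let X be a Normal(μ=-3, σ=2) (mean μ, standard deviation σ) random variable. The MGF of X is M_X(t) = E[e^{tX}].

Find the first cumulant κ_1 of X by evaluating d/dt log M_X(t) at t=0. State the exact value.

M_X(t) = e^(2*t^2 - 3*t)
K_X(t) = log M_X(t) = 2*t^2 - 3*t
dK/dt = 4*t - 3

κ_1 = dK/dt |_{t=0} = -3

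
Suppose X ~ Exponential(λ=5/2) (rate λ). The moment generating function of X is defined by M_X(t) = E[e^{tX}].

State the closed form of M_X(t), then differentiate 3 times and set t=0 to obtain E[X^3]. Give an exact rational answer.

E[X^3] = D^3[M](0) = 48/125

M_X(t) = 5/(2*(5/2 - t))
D^3[M](t) = 240/(16*t^4 - 160*t^3 + 600*t^2 - 1000*t + 625)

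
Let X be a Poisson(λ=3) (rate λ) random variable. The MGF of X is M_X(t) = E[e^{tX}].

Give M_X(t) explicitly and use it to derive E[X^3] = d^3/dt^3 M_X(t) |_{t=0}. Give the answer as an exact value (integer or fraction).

E[X^3] = D^3[M](0) = 57

M_X(t) = e^(3*e^(t) - 3)
D^3[M](t) = (27*e^(3*t)*e^(3*e^(t)) + 27*e^(2*t)*e^(3*e^(t)) + 3*e^(t)*e^(3*e^(t)))*e^(-3)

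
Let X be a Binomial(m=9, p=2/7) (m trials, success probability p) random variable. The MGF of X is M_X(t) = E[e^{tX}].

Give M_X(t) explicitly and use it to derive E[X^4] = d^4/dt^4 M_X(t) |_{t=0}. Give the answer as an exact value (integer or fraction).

M_X(t) = (2*e^(t)/7 + 5/7)^9

E[X^4] = d^4M/dt^4 |_{t=0} = 46098/343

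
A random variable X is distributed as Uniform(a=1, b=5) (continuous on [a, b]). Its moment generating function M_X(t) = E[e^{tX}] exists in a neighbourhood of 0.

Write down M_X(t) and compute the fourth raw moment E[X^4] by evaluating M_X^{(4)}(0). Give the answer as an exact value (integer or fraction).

M_X(t) = (e^(5*t) - e^(t))/(4*t)
M′(t) = (5*t*e^(5*t) - t*e^(t) - e^(5*t) + e^(t))/(4*t^2)
M′′(t) = (25*t^2*e^(5*t) - t^2*e^(t) - 10*t*e^(5*t) + 2*t*e^(t) + 2*e^(5*t) - 2*e^(t))/(4*t^3)
M′′′(t) = (125*t^3*e^(5*t) - t^3*e^(t) - 75*t^2*e^(5*t) + 3*t^2*e^(t) + 30*t*e^(5*t) - 6*t*e^(t) - 6*e^(5*t) + 6*e^(t))/(4*t^4)
M′′′′(t) = (625*t^4*e^(5*t) - t^4*e^(t) - 500*t^3*e^(5*t) + 4*t^3*e^(t) + 300*t^2*e^(5*t) - 12*t^2*e^(t) - 120*t*e^(5*t) + 24*t*e^(t) + 24*e^(5*t) - 24*e^(t))/(4*t^5)

E[X^4] = M′′′′(0) = 781/5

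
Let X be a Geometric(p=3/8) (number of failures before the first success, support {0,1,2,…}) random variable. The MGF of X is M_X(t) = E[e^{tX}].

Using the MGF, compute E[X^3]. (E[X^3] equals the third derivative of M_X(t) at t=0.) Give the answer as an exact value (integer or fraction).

E[X^3] = M′′′(0) = 415/9

M_X(t) = 3/(8*(1 - 5*e^(t)/8))
M′(t) = 15*e^(t)/(25*e^(2*t) - 80*e^(t) + 64)
M′′(t) = (-75*e^(2*t) - 120*e^(t))/(125*e^(3*t) - 600*e^(2*t) + 960*e^(t) - 512)
M′′′(t) = (375*e^(3*t) + 2400*e^(2*t) + 960*e^(t))/(625*e^(4*t) - 4000*e^(3*t) + 9600*e^(2*t) - 10240*e^(t) + 4096)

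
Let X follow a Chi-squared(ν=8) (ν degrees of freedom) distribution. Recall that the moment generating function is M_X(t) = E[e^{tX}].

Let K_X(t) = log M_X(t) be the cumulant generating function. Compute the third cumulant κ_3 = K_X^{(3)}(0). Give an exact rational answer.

M_X(t) = (1 - 2*t)^(-4)
K_X(t) = log M_X(t) = -4*log(1 - 2*t)
K′(t) = -8/(2*t - 1)
K′′(t) = 16/(4*t^2 - 4*t + 1)
K′′′(t) = -64/(8*t^3 - 12*t^2 + 6*t - 1)

κ_3 = K′′′(0) = 64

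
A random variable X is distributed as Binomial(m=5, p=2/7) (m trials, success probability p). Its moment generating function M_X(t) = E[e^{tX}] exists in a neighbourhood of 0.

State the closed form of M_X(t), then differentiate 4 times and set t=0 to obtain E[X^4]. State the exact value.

E[X^4] = M′′′′(0) = 52950/2401

M_X(t) = (2*e^(t)/7 + 5/7)^5
M′(t) = 160*e^(5*t)/16807 + 1600*e^(4*t)/16807 + 6000*e^(3*t)/16807 + 10000*e^(2*t)/16807 + 6250*e^(t)/16807
M′′(t) = 800*e^(5*t)/16807 + 6400*e^(4*t)/16807 + 18000*e^(3*t)/16807 + 20000*e^(2*t)/16807 + 6250*e^(t)/16807
M′′′(t) = 4000*e^(5*t)/16807 + 25600*e^(4*t)/16807 + 54000*e^(3*t)/16807 + 40000*e^(2*t)/16807 + 6250*e^(t)/16807
M′′′′(t) = 20000*e^(5*t)/16807 + 102400*e^(4*t)/16807 + 162000*e^(3*t)/16807 + 80000*e^(2*t)/16807 + 6250*e^(t)/16807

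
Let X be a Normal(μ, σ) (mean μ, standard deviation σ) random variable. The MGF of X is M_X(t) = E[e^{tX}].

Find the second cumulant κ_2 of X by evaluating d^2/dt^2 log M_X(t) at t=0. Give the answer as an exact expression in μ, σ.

κ_2 = d^2K/dt^2 |_{t=0} = σ^2

M_X(t) = e^(μ*t + σ^2*t^2/2)
K_X(t) = log M_X(t) = μ*t + σ^2*t^2/2
dK/dt = μ + σ^2*t
d^2K/dt^2 = σ^2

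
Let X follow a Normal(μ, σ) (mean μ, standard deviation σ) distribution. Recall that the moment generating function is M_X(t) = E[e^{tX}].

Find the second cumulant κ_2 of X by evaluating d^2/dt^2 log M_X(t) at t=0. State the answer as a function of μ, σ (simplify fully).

κ_2 = K′′(0) = σ^2

M_X(t) = e^(μ*t + σ^2*t^2/2)
K_X(t) = log M_X(t) = μ*t + σ^2*t^2/2
K′(t) = μ + σ^2*t
K′′(t) = σ^2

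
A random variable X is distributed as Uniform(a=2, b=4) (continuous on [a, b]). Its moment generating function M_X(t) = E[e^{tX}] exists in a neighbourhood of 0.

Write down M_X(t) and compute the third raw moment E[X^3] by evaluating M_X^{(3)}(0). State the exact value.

E[X^3] = d^3M/dt^3 |_{t=0} = 30

M_X(t) = (e^(4*t) - e^(2*t))/(2*t)
dM/dt = (4*t*e^(4*t) - 2*t*e^(2*t) - e^(4*t) + e^(2*t))/(2*t^2)
d^2M/dt^2 = (8*t^2*e^(4*t) - 2*t^2*e^(2*t) - 4*t*e^(4*t) + 2*t*e^(2*t) + e^(4*t) - e^(2*t))/t^3
d^3M/dt^3 = (32*t^3*e^(4*t) - 4*t^3*e^(2*t) - 24*t^2*e^(4*t) + 6*t^2*e^(2*t) + 12*t*e^(4*t) - 6*t*e^(2*t) - 3*e^(4*t) + 3*e^(2*t))/t^4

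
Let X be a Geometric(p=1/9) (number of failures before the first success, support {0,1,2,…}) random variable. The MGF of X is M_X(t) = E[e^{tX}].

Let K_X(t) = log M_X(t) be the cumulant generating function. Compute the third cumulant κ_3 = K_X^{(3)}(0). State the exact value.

κ_3 = K′′′(0) = 1224

M_X(t) = 1/(9*(1 - 8*e^(t)/9))
K_X(t) = log M_X(t) = -log(1 - 8*e^(t)/9) - 2*log(3)
K′(t) = -8*e^(t)/(8*e^(t) - 9)
K′′(t) = 72*e^(t)/(64*e^(2*t) - 144*e^(t) + 81)
K′′′(t) = (-576*e^(2*t) - 648*e^(t))/(512*e^(3*t) - 1728*e^(2*t) + 1944*e^(t) - 729)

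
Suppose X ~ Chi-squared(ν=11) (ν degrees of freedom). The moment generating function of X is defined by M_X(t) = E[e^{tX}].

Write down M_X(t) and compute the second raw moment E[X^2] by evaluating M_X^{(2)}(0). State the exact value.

M_X(t) = (1 - 2*t)^(-11/2)
dM/dt = 11/(64*t^6*√(1 - 2*t) - 192*t^5*√(1 - 2*t) + 240*t^4*√(1 - 2*t) - 160*t^3*√(1 - 2*t) + 60*t^2*√(1 - 2*t) - 12*t*√(1 - 2*t) + √(1 - 2*t))
d^2M/dt^2 = -143/(128*t^7*√(1 - 2*t) - 448*t^6*√(1 - 2*t) + 672*t^5*√(1 - 2*t) - 560*t^4*√(1 - 2*t) + 280*t^3*√(1 - 2*t) - 84*t^2*√(1 - 2*t) + 14*t*√(1 - 2*t) - √(1 - 2*t))

E[X^2] = d^2M/dt^2 |_{t=0} = 143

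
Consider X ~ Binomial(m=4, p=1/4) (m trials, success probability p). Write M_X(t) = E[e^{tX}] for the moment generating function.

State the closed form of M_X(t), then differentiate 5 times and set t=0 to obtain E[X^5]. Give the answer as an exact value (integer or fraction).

E[X^5] = D^5[M](0) = 361/16

M_X(t) = (e^(t)/4 + 3/4)^4
D^5[M](t) = 4*e^(4*t) + 729*e^(3*t)/64 + 27*e^(2*t)/4 + 27*e^(t)/64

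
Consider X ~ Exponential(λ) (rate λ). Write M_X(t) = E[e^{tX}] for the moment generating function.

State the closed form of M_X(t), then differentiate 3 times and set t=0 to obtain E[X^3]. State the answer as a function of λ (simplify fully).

M_X(t) = λ/(λ - t)
D^3[M](t) = 6*λ/(λ^4 - 4*λ^3*t + 6*λ^2*t^2 - 4*λ*t^3 + t^4)

E[X^3] = D^3[M](0) = 6/λ^3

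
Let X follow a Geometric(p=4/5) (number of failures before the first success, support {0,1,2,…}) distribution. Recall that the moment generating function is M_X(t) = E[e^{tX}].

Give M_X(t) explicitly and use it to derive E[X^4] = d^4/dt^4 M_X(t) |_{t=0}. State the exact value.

M_X(t) = 4/(5*(1 - e^(t)/5))
M′(t) = 4*e^(t)/(e^(2*t) - 10*e^(t) + 25)
M′′(t) = (-4*e^(2*t) - 20*e^(t))/(e^(3*t) - 15*e^(2*t) + 75*e^(t) - 125)
M′′′(t) = (4*e^(3*t) + 80*e^(2*t) + 100*e^(t))/(e^(4*t) - 20*e^(3*t) + 150*e^(2*t) - 500*e^(t) + 625)
M′′′′(t) = (-4*e^(4*t) - 220*e^(3*t) - 1100*e^(2*t) - 500*e^(t))/(e^(5*t) - 25*e^(4*t) + 250*e^(3*t) - 1250*e^(2*t) + 3125*e^(t) - 3125)

E[X^4] = M′′′′(0) = 57/32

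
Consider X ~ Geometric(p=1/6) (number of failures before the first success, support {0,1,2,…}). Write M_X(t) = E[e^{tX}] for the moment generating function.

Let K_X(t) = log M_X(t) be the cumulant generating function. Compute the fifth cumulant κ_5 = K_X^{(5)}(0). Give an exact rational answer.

κ_5 = d^5K/dt^5 |_{t=0} = 119130

M_X(t) = 1/(6*(1 - 5*e^(t)/6))
K_X(t) = log M_X(t) = -log(1 - 5*e^(t)/6) - log(6)
dK/dt = -5*e^(t)/(5*e^(t) - 6)
d^2K/dt^2 = 30*e^(t)/(25*e^(2*t) - 60*e^(t) + 36)
d^3K/dt^3 = (-150*e^(2*t) - 180*e^(t))/(125*e^(3*t) - 450*e^(2*t) + 540*e^(t) - 216)
d^4K/dt^4 = (750*e^(3*t) + 3600*e^(2*t) + 1080*e^(t))/(625*e^(4*t) - 3000*e^(3*t) + 5400*e^(2*t) - 4320*e^(t) + 1296)
d^5K/dt^5 = (-3750*e^(4*t) - 49500*e^(3*t) - 59400*e^(2*t) - 6480*e^(t))/(3125*e^(5*t) - 18750*e^(4*t) + 45000*e^(3*t) - 54000*e^(2*t) + 32400*e^(t) - 7776)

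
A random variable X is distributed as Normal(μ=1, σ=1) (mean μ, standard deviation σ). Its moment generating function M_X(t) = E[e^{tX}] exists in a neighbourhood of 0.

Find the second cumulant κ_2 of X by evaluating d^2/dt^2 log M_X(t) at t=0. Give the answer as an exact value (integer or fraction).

M_X(t) = e^(t^2/2 + t)
K_X(t) = log M_X(t) = t^2/2 + t
dK/dt = t + 1
d^2K/dt^2 = 1

κ_2 = d^2K/dt^2 |_{t=0} = 1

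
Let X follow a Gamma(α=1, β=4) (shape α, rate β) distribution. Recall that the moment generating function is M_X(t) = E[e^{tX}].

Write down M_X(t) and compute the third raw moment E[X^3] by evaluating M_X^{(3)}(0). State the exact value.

E[X^3] = M′′′(0) = 3/32

M_X(t) = 4/(4 - t)
M′(t) = 4/(t^2 - 8*t + 16)
M′′(t) = -8/(t^3 - 12*t^2 + 48*t - 64)
M′′′(t) = 24/(t^4 - 16*t^3 + 96*t^2 - 256*t + 256)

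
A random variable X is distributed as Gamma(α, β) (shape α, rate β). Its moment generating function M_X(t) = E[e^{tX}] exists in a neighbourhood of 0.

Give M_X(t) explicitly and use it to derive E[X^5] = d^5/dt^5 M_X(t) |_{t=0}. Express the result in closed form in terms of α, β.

M_X(t) = (β/(β - t))^α

E[X^5] = M^(5)(0) = α*(α^4 + 10*α^3 + 35*α^2 + 50*α + 24)/β^5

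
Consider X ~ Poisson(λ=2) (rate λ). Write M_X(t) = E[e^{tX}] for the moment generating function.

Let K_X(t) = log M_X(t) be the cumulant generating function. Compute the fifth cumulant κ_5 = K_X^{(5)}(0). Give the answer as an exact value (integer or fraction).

M_X(t) = e^(2*e^(t) - 2)
K_X(t) = log M_X(t) = 2*e^(t) - 2
K′(t) = 2*e^(t)
K′′(t) = 2*e^(t)
K′′′(t) = 2*e^(t)
K′′′′(t) = 2*e^(t)
K′′′′′(t) = 2*e^(t)

κ_5 = K′′′′′(0) = 2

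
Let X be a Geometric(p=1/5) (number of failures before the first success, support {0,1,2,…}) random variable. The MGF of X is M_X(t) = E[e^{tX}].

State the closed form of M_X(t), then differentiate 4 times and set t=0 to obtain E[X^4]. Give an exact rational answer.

E[X^4] = M′′′′(0) = 8676

M_X(t) = 1/(5*(1 - 4*e^(t)/5))
M′(t) = 4*e^(t)/(16*e^(2*t) - 40*e^(t) + 25)
M′′(t) = (-16*e^(2*t) - 20*e^(t))/(64*e^(3*t) - 240*e^(2*t) + 300*e^(t) - 125)
M′′′(t) = (64*e^(3*t) + 320*e^(2*t) + 100*e^(t))/(256*e^(4*t) - 1280*e^(3*t) + 2400*e^(2*t) - 2000*e^(t) + 625)
M′′′′(t) = (-256*e^(4*t) - 3520*e^(3*t) - 4400*e^(2*t) - 500*e^(t))/(1024*e^(5*t) - 6400*e^(4*t) + 16000*e^(3*t) - 20000*e^(2*t) + 12500*e^(t) - 3125)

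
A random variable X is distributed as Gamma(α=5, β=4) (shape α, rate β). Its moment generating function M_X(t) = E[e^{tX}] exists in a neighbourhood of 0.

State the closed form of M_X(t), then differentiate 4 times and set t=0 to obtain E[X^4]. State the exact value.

M_X(t) = 1024/(4 - t)^5
D^4[M](t) = -1720320/(t^9 - 36*t^8 + 576*t^7 - 5376*t^6 + 32256*t^5 - 129024*t^4 + 344064*t^3 - 589824*t^2 + 589824*t - 262144)

E[X^4] = D^4[M](0) = 105/16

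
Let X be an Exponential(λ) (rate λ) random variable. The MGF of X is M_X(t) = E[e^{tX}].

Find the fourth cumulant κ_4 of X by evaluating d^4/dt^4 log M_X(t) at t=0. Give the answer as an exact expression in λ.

κ_4 = D^4[K](0) = 6/λ^4

M_X(t) = λ/(λ - t)
K_X(t) = log M_X(t) = log(λ) - log(λ - t)
D^4[K](t) = 6/(λ^4 - 4*λ^3*t + 6*λ^2*t^2 - 4*λ*t^3 + t^4)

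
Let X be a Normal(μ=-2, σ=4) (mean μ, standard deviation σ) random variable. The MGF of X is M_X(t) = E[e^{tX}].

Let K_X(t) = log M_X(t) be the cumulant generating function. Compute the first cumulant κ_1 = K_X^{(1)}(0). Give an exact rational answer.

M_X(t) = e^(8*t^2 - 2*t)
K_X(t) = log M_X(t) = 8*t^2 - 2*t
D[K](t) = 16*t - 2

κ_1 = D[K](0) = -2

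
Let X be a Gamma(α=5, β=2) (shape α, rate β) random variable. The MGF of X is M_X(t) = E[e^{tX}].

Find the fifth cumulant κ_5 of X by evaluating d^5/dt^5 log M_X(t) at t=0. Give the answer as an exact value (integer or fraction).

M_X(t) = 32/(2 - t)^5
K_X(t) = log M_X(t) = -5*log(2 - t) + 5*log(2)
K′(t) = -5/(t - 2)
K′′(t) = 5/(t^2 - 4*t + 4)
K′′′(t) = -10/(t^3 - 6*t^2 + 12*t - 8)
K′′′′(t) = 30/(t^4 - 8*t^3 + 24*t^2 - 32*t + 16)
K′′′′′(t) = -120/(t^5 - 10*t^4 + 40*t^3 - 80*t^2 + 80*t - 32)

κ_5 = K′′′′′(0) = 15/4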